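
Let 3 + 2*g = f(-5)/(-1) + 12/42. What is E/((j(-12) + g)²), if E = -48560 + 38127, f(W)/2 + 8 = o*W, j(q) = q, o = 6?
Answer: -2044868/119025 ≈ -17.180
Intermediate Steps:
f(W) = -16 + 12*W (f(W) = -16 + 2*(6*W) = -16 + 12*W)
E = -10433
g = 513/14 (g = -3/2 + ((-16 + 12*(-5))/(-1) + 12/42)/2 = -3/2 + ((-16 - 60)*(-1) + 12*(1/42))/2 = -3/2 + (-76*(-1) + 2/7)/2 = -3/2 + (76 + 2/7)/2 = -3/2 + (½)*(534/7) = -3/2 + 267/7 = 513/14 ≈ 36.643)
E/((j(-12) + g)²) = -10433/(-12 + 513/14)² = -10433/((345/14)²) = -10433/119025/196 = -10433*196/119025 = -2044868/119025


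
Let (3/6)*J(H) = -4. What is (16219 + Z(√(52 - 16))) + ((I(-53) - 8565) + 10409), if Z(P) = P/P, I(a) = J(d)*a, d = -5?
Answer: 18488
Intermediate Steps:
J(H) = -8 (J(H) = 2*(-4) = -8)
I(a) = -8*a
Z(P) = 1
(16219 + Z(√(52 - 16))) + ((I(-53) - 8565) + 10409) = (16219 + 1) + ((-8*(-53) - 8565) + 10409) = 16220 + ((424 - 8565) + 10409) = 16220 + (-8141 + 10409) = 16220 + 2268 = 18488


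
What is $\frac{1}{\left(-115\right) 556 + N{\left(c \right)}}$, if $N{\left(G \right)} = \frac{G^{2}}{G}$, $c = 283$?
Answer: $- \frac{1}{63657} \approx -1.5709 \cdot 10^{-5}$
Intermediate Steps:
$N{\left(G \right)} = G$
$\frac{1}{\left(-115\right) 556 + N{\left(c \right)}} = \frac{1}{\left(-115\right) 556 + 283} = \frac{1}{-63940 + 283} = \frac{1}{-63657} = - \frac{1}{63657}$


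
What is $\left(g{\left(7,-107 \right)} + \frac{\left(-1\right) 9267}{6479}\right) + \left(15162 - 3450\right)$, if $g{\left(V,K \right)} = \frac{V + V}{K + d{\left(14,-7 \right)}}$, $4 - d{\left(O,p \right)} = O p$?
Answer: $\frac{379273199}{32395} \approx 11708.0$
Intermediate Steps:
$d{\left(O,p \right)} = 4 - O p$
$g{\left(V,K \right)} = \frac{2 V}{102 + K}$ ($g{\left(V,K \right)} = \frac{V + V}{K - \left(-4 + 14 \left(-7\right)\right)} = \frac{2 V}{K + \left(4 + 98\right)} = \frac{2 V}{K + 102} = \frac{2 V}{102 + K}$)
$\left(g{\left(7,-107 \right)} + \frac{\left(-1\right) 9267}{6479}\right) + \left(15162 - 3450\right) = \left(2 \cdot 7 \frac{1}{102 - 107} + \frac{\left(-1\right) 9267}{6479}\right) + \left(15162 - 3450\right) = \left(2 \cdot 7 \frac{1}{-5} - \frac{9267}{6479}\right) + \left(15162 - 3450\right) = \left(2 \cdot 7 \left(- \frac{1}{5}\right) - \frac{9267}{6479}\right) + 11712 = \left(- \frac{14}{5} - \frac{9267}{6479}\right) + 11712 = - \frac{137041}{32395} + 11712 = \frac{379273199}{32395}$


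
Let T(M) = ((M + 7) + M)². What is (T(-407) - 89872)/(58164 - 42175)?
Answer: 561377/15989 ≈ 35.110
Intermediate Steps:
T(M) = (7 + 2*M)² (T(M) = ((7 + M) + M)² = (7 + 2*M)²)
(T(-407) - 89872)/(58164 - 42175) = ((7 + 2*(-407))² - 89872)/(58164 - 42175) = ((7 - 814)² - 89872)/15989 = ((-807)² - 89872)*(1/15989) = (651249 - 89872)*(1/15989) = 561377*(1/15989) = 561377/15989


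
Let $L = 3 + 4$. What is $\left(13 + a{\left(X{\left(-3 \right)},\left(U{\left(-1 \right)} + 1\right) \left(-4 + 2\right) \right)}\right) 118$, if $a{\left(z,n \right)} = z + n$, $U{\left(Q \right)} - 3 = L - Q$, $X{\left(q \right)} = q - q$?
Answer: $-1298$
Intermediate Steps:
$X{\left(q \right)} = 0$
$L = 7$
$U{\left(Q \right)} = 10 - Q$ ($U{\left(Q \right)} = 3 - \left(-7 + Q\right) = 10 - Q$)
$a{\left(z,n \right)} = n + z$
$\left(13 + a{\left(X{\left(-3 \right)},\left(U{\left(-1 \right)} + 1\right) \left(-4 + 2\right) \right)}\right) 118 = \left(13 + \left(\left(\left(10 - -1\right) + 1\right) \left(-4 + 2\right) + 0\right)\right) 118 = \left(13 + \left(\left(\left(10 + 1\right) + 1\right) \left(-2\right) + 0\right)\right) 118 = \left(13 + \left(\left(11 + 1\right) \left(-2\right) + 0\right)\right) 118 = \left(13 + \left(12 \left(-2\right) + 0\right)\right) 118 = \left(13 + \left(-24 + 0\right)\right) 118 = \left(13 - 24\right) 118 = \left(-11\right) 118 = -1298$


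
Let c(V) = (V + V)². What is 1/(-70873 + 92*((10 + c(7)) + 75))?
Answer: -1/45021 ≈ -2.2212e-5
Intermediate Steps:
c(V) = 4*V² (c(V) = (2*V)² = 4*V²)
1/(-70873 + 92*((10 + c(7)) + 75)) = 1/(-70873 + 92*((10 + 4*7²) + 75)) = 1/(-70873 + 92*((10 + 4*49) + 75)) = 1/(-70873 + 92*((10 + 196) + 75)) = 1/(-70873 + 92*(206 + 75)) = 1/(-70873 + 92*281) = 1/(-70873 + 25852) = 1/(-45021) = -1/45021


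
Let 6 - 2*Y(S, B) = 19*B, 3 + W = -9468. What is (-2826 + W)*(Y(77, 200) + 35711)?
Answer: -415810758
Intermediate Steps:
W = -9471 (W = -3 - 9468 = -9471)
Y(S, B) = 3 - 19*B/2
(-2826 + W)*(Y(77, 200) + 35711) = (-2826 - 9471)*((3 - 19/2*200) + 35711) = -12297*((3 - 1900) + 35711) = -12297*(-1897 + 35711) = -12297*33814 = -415810758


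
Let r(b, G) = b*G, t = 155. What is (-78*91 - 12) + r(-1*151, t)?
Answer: -30515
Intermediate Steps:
r(b, G) = G*b
(-78*91 - 12) + r(-1*151, t) = (-78*91 - 12) + 155*(-1*151) = (-7098 - 12) + 155*(-151) = -7110 - 23405 = -30515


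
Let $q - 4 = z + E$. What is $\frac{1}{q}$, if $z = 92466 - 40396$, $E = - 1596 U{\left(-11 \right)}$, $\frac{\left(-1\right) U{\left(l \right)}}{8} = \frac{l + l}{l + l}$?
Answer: $\frac{1}{64842} \approx 1.5422 \cdot 10^{-5}$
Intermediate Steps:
$U{\left(l \right)} = -8$ ($U{\left(l \right)} = - 8 \frac{l + l}{l + l} = - 8 \frac{2 l}{2 l} = - 8 \cdot 2 l \frac{1}{2 l} = \left(-8\right) 1 = -8$)
$E = 12768$ ($E = \left(-1596\right) \left(-8\right) = 12768$)
$z = 52070$
$q = 64842$ ($q = 4 + \left(52070 + 12768\right) = 4 + 64838 = 64842$)
$\frac{1}{q} = \frac{1}{64842}$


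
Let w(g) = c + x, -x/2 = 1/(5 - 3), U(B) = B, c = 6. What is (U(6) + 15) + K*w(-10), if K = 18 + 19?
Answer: 206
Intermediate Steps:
x = -1 (x = -2/(5 - 3) = -2/2 = -2*1/2 = -1)
w(g) = 5 (w(g) = 6 - 1 = 5)
K = 37
(U(6) + 15) + K*w(-10) = (6 + 15) + 37*5 = 21 + 185 = 206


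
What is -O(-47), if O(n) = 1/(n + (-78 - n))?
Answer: 1/78 ≈ 0.012821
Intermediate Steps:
O(n) = -1/78 (O(n) = 1/(-78) = -1/78)
-O(-47) = -1*(-1/78) = 1/78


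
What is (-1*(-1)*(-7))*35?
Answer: -245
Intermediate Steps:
(-1*(-1)*(-7))*35 = (1*(-7))*35 = -7*35 = -245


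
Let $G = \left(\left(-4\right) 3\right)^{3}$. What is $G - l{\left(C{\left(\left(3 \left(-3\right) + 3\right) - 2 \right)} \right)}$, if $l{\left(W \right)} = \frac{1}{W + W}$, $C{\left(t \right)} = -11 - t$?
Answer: $- \frac{10367}{6} \approx -1727.8$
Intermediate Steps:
$G = -1728$ ($G = \left(-12\right)^{3} = -1728$)
$l{\left(W \right)} = \frac{1}{2 W}$
$G - l{\left(C{\left(\left(3 \left(-3\right) + 3\right) - 2 \right)} \right)} = -1728 - \frac{1}{2 \left(-11 - \left(\left(3 \left(-3\right) + 3\right) - 2\right)\right)} = -1728 - \frac{1}{2 \left(-11 - \left(\left(-9 + 3\right) - 2\right)\right)} = -1728 - \frac{1}{2 \left(-11 - \left(-6 - 2\right)\right)} = -1728 - \frac{1}{2 \left(-11 - -8\right)} = -1728 - \frac{1}{2 \left(-11 + 8\right)} = -1728 - \frac{1}{2 \left(-3\right)} = -1728 - \frac{1}{2} \left(- \frac{1}{3}\right) = -1728 - - \frac{1}{6} = -1728 + \frac{1}{6} = - \frac{10367}{6}$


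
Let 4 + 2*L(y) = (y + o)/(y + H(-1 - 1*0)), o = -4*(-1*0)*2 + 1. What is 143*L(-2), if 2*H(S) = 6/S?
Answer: -2717/10 ≈ -271.70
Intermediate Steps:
H(S) = 3/S (H(S) = (6/S)/2 = 3/S)
o = 1 (o = -0*2 + 1 = -4*0 + 1 = 0 + 1 = 1)
L(y) = -2 + (1 + y)/(2*(-3 + y)) (L(y) = -2 + ((y + 1)/(y + 3/(-1 - 1*0)))/2 = -2 + ((1 + y)/(y + 3/(-1 + 0)))/2 = -2 + ((1 + y)/(y + 3/(-1)))/2 = -2 + ((1 + y)/(y + 3*(-1)))/2 = -2 + ((1 + y)/(y - 3))/2 = -2 + ((1 + y)/(-3 + y))/2 = -2 + (1 + y)/(2*(-3 + y)))
143*L(-2) = 143*((13 - 3*(-2))/(2*(-3 - 2))) = 143*((1/2)*(13 + 6)/(-5)) = 143*((1/2)*(-1/5)*19) = 143*(-19/10) = -2717/10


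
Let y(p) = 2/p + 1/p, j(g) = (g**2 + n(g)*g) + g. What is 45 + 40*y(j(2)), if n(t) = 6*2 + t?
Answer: 825/17 ≈ 48.529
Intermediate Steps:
n(t) = 12 + t
j(g) = g + g**2 + g*(12 + g) (j(g) = (g**2 + (12 + g)*g) + g = (g**2 + g*(12 + g)) + g = g + g**2 + g*(12 + g))
y(p) = 3/p (y(p) = 2/p + 1/p = 3/p)
45 + 40*y(j(2)) = 45 + 40*(3/((2*(13 + 2*2)))) = 45 + 40*(3/((2*(13 + 4)))) = 45 + 40*(3/((2*17))) = 45 + 40*(3/34) = 45 + 60/17 = 825/17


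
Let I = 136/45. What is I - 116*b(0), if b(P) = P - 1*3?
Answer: 15796/45 ≈ 351.02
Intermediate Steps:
I = 136/45 (I = 136*(1/45) = 136/45 ≈ 3.0222)
b(P) = -3 + P (b(P) = P - 3 = -3 + P)
I - 116*b(0) = 136/45 - 116*(-3 + 0) = 136/45 - 116*(-3) = 136/45 + 348 = 15796/45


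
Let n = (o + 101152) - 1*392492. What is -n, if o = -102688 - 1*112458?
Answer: 506486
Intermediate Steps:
o = -215146 (o = -102688 - 112458 = -215146)
n = -506486 (n = (-215146 + 101152) - 1*392492 = -113994 - 392492 = -506486)
-n = -1*(-506486) = 506486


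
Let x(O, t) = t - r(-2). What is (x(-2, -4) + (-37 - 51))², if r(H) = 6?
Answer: 9604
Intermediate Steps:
x(O, t) = -6 + t (x(O, t) = t - 1*6 = t - 6 = -6 + t)
(x(-2, -4) + (-37 - 51))² = ((-6 - 4) + (-37 - 51))² = (-10 - 88)² = (-98)² = 9604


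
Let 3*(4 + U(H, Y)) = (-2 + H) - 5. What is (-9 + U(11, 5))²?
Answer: 1225/9 ≈ 136.11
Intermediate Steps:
U(H, Y) = -19/3 + H/3 (U(H, Y) = -4 + ((-2 + H) - 5)/3 = -4 + (-7 + H)/3 = -4 + (-7/3 + H/3) = -19/3 + H/3)
(-9 + U(11, 5))² = (-9 + (-19/3 + (⅓)*11))² = (-9 + (-19/3 + 11/3))² = (-9 - 8/3)² = (-35/3)² = 1225/9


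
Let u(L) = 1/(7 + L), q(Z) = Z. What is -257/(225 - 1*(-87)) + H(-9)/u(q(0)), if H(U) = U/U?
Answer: 1927/312 ≈ 6.1763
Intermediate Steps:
H(U) = 1
-257/(225 - 1*(-87)) + H(-9)/u(q(0)) = -257/(225 - 1*(-87)) + 1/1/(7 + 0) = -257/(225 + 87) + 1/1/7 = -257/312 + 1/(⅐) = -257*1/312 + 1*7 = -257/312 + 7 = 1927/312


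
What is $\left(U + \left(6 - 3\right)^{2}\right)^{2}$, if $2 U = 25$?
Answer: $\frac{1849}{4} \approx 462.25$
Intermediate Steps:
$U = \frac{25}{2}$ ($U = \frac{1}{2} \cdot 25 = \frac{25}{2} \approx 12.5$)
$\left(U + \left(6 - 3\right)^{2}\right)^{2} = \left(\frac{25}{2} + \left(6 - 3\right)^{2}\right)^{2} = \left(\frac{25}{2} + 3^{2}\right)^{2} = \left(\frac{25}{2} + 9\right)^{2} = \left(\frac{43}{2}\right)^{2} = \frac{1849}{4}$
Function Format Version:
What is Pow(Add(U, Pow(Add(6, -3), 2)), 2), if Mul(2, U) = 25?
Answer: Rational(1849, 4) ≈ 462.25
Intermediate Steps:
U = Rational(25, 2) (U = Mul(Rational(1, 2), 25) = Rational(25, 2) ≈ 12.500)
Pow(Add(U, Pow(Add(6, -3), 2)), 2) = Pow(Add(Rational(25, 2), Pow(Add(6, -3), 2)), 2) = Pow(Add(Rational(25, 2), Pow(3, 2)), 2) = Pow(Add(Rational(25, 2), 9), 2) = Pow(Rational(43, 2), 2) = Rational(1849, 4)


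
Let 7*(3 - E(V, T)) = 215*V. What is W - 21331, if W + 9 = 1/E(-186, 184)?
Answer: -853834733/40011 ≈ -21340.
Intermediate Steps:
E(V, T) = 3 - 215*V/7
W = -360092/40011 (W = -9 + 1/(3 - 215/7*(-186)) = -9 + 1/(3 + 39990/7) = -9 + 1/(40011/7) = -9 + 7/40011 = -360092/40011 ≈ -8.9998)
W - 21331 = -360092/40011 - 21331 = -853834733/40011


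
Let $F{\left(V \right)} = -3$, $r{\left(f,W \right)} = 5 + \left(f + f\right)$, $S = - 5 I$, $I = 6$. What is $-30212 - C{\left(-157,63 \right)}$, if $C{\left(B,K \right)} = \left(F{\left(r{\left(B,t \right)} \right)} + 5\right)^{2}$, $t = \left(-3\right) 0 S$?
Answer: $-30216$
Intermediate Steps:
$S = -30$ ($S = \left(-5\right) 6 = -30$)
$t = 0$ ($t = \left(-3\right) 0 \left(-30\right) = 0 \left(-30\right) = 0$)
$r{\left(f,W \right)} = 5 + 2 f$
$C{\left(B,K \right)} = 4$ ($C{\left(B,K \right)} = \left(-3 + 5\right)^{2} = 2^{2} = 4$)
$-30212 - C{\left(-157,63 \right)} = -30212 - 4 = -30216$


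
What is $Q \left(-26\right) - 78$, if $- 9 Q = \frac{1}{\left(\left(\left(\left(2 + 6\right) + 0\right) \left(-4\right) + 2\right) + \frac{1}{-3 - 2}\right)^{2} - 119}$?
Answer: $- \frac{6958601}{89217} \approx -77.996$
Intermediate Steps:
$Q = - \frac{25}{178434}$ ($Q = - \frac{1}{9 \left(\left(\left(\left(\left(2 + 6\right) + 0\right) \left(-4\right) + 2\right) + \frac{1}{-3 - 2}\right)^{2} - 119\right)} = - \frac{1}{9 \left(\left(\left(\left(8 + 0\right) \left(-4\right) + 2\right) + \frac{1}{-5}\right)^{2} - 119\right)} = - \frac{1}{9 \left(\left(\left(8 \left(-4\right) + 2\right) - \frac{1}{5}\right)^{2} - 119\right)} = - \frac{1}{9 \left(\left(\left(-32 + 2\right) - \frac{1}{5}\right)^{2} - 119\right)} = - \frac{1}{9 \left(\left(-30 - \frac{1}{5}\right)^{2} - 119\right)} = - \frac{1}{9 \left(\left(- \frac{151}{5}\right)^{2} - 119\right)} = - \frac{1}{9 \left(\frac{22801}{25} - 119\right)} = - \frac{1}{9 \cdot \frac{19826}{25}} = \left(- \frac{1}{9}\right) \frac{25}{19826} = - \frac{25}{178434} \approx -0.00014011$)
$Q \left(-26\right) - 78 = \left(- \frac{25}{178434}\right) \left(-26\right) - 78 = \frac{325}{89217} - 78 = - \frac{6958601}{89217}$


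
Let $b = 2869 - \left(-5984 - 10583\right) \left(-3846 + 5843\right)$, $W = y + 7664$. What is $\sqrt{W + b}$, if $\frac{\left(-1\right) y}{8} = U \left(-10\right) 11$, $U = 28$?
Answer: $4 \sqrt{2069967} \approx 5755.0$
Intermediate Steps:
$y = 24640$ ($y = - 8 \cdot 28 \left(-10\right) 11 = - 8 \left(\left(-280\right) 11\right) = \left(-8\right) \left(-3080\right) = 24640$)
$W = 32304$ ($W = 24640 + 7664 = 32304$)
$b = 33087168$ ($b = 2869 - \left(-5984 - 10583\right) 1997 = 2869 - \left(-16567\right) 1997 = 2869 - -33084299 = 2869 + 33084299 = 33087168$)
$\sqrt{W + b} = \sqrt{32304 + 33087168} = \sqrt{33119472} = 4 \sqrt{2069967}$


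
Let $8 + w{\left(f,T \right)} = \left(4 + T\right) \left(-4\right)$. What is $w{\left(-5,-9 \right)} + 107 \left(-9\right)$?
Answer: $-951$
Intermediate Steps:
$w{\left(f,T \right)} = -24 - 4 T$ ($w{\left(f,T \right)} = -8 + \left(4 + T\right) \left(-4\right) = -8 - \left(16 + 4 T\right) = -24 - 4 T$)
$w{\left(-5,-9 \right)} + 107 \left(-9\right) = \left(-24 - -36\right) + 107 \left(-9\right) = \left(-24 + 36\right) - 963 = 12 - 963 = -951$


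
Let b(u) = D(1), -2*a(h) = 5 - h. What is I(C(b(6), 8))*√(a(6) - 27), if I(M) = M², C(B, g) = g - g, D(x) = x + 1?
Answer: 0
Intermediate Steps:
a(h) = -5/2 + h/2 (a(h) = -(5 - h)/2 = -5/2 + h/2)
D(x) = 1 + x
b(u) = 2 (b(u) = 1 + 1 = 2)
C(B, g) = 0
I(C(b(6), 8))*√(a(6) - 27) = 0²*√((-5/2 + (½)*6) - 27) = 0*√((-5/2 + 3) - 27) = 0*√(½ - 27) = 0*√(-53/2) = 0*(I*√106/2) = 0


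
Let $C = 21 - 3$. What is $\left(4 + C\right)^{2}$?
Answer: $484$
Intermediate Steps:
$C = 18$
$\left(4 + C\right)^{2} = \left(4 + 18\right)^{2} = 22^{2} = 484$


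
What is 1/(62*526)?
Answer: 1/32612 ≈ 3.0664e-5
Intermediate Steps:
1/(62*526) = 1/32612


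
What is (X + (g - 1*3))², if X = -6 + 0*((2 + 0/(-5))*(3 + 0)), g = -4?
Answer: 169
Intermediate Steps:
X = -6 (X = -6 + 0*((2 + 0*(-⅕))*3) = -6 + 0*((2 + 0)*3) = -6 + 0*(2*3) = -6 + 0*6 = -6 + 0 = -6)
(X + (g - 1*3))² = (-6 + (-4 - 1*3))² = (-6 + (-4 - 3))² = (-6 - 7)² = (-13)² = 169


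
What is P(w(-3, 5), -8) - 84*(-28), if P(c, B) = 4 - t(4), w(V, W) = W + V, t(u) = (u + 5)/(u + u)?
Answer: 18839/8 ≈ 2354.9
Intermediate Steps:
t(u) = (5 + u)/(2*u) (t(u) = (5 + u)/((2*u)) = (5 + u)*(1/(2*u)) = (5 + u)/(2*u))
w(V, W) = V + W
P(c, B) = 23/8 (P(c, B) = 4 - (5 + 4)/(2*4) = 4 - 9/(2*4) = 4 - 1*9/8 = 4 - 9/8 = 23/8)
P(w(-3, 5), -8) - 84*(-28) = 23/8 - 84*(-28) = 23/8 + 2352 = 18839/8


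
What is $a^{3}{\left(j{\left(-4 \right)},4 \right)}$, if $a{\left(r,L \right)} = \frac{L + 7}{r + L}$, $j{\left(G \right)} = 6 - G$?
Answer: $\frac{1331}{2744} \approx 0.48506$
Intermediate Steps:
$a{\left(r,L \right)} = \frac{7 + L}{L + r}$
$a^{3}{\left(j{\left(-4 \right)},4 \right)} = \left(\frac{7 + 4}{4 + \left(6 - -4\right)}\right)^{3} = \left(\frac{1}{4 + \left(6 + 4\right)} 11\right)^{3} = \left(\frac{1}{4 + 10} \cdot 11\right)^{3} = \left(\frac{1}{14} \cdot 11\right)^{3} = \left(\frac{11}{14}\right)^{3} = \frac{1331}{2744}$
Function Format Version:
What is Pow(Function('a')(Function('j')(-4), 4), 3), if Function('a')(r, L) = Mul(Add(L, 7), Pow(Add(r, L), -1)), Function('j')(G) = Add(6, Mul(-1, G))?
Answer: Rational(1331, 2744) ≈ 0.48506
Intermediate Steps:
Function('a')(r, L) = Mul(Pow(Add(L, r), -1), Add(7, L)) (Function('a')(r, L) = Mul(Add(7, L), Pow(Add(L, r), -1)) = Mul(Pow(Add(L, r), -1), Add(7, L)))
Pow(Function('a')(Function('j')(-4), 4), 3) = Pow(Mul(Pow(Add(4, Add(6, Mul(-1, -4))), -1), Add(7, 4)), 3) = Pow(Mul(Pow(Add(4, Add(6, 4)), -1), 11), 3) = Pow(Mul(Pow(Add(4, 10), -1), 11), 3) = Pow(Mul(Pow(14, -1), 11), 3) = Pow(Mul(Rational(1, 14), 11), 3) = Pow(Rational(11, 14), 3) = Rational(1331, 2744)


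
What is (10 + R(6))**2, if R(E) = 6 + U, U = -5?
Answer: 121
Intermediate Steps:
R(E) = 1 (R(E) = 6 - 5 = 1)
(10 + R(6))**2 = (10 + 1)**2 = 11**2 = 121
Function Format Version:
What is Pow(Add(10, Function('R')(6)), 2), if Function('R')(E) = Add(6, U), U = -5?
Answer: 121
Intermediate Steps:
Function('R')(E) = 1 (Function('R')(E) = Add(6, -5) = 1)
Pow(Add(10, Function('R')(6)), 2) = Pow(Add(10, 1), 2) = Pow(11, 2) = 121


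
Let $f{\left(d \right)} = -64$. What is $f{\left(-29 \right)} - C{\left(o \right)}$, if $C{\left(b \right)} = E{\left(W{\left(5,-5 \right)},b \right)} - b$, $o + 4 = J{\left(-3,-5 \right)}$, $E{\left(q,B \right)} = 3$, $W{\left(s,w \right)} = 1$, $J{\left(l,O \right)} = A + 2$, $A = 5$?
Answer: $-64$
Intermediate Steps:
$J{\left(l,O \right)} = 7$ ($J{\left(l,O \right)} = 5 + 2 = 7$)
$o = 3$ ($o = -4 + 7 = 3$)
$C{\left(b \right)} = 3 - b$
$f{\left(-29 \right)} - C{\left(o \right)} = -64 - \left(3 - 3\right) = -64 - 0 = -64 + 0 = -64$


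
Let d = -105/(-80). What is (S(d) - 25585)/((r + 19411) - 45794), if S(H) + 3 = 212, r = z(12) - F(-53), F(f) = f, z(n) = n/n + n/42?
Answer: 13664/14177 ≈ 0.96381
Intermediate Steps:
d = 21/16 (d = -105*(-1/80) = 21/16 ≈ 1.3125)
z(n) = 1 + n/42 (z(n) = 1 + n*(1/42) = 1 + n/42)
r = 380/7 (r = (1 + (1/42)*12) - 1*(-53) = (1 + 2/7) + 53 = 9/7 + 53 = 380/7 ≈ 54.286)
S(H) = 209 (S(H) = -3 + 212 = 209)
(S(d) - 25585)/((r + 19411) - 45794) = (209 - 25585)/((380/7 + 19411) - 45794) = -25376/(136257/7 - 45794) = -25376/(-184301/7) = -25376*(-7/184301) = 13664/14177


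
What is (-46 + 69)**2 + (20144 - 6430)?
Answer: 14243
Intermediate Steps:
(-46 + 69)**2 + (20144 - 6430) = 23**2 + 13714 = 529 + 13714 = 14243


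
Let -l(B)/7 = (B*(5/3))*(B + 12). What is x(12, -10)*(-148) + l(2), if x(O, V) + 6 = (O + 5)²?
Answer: -126632/3 ≈ -42211.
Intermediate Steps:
x(O, V) = -6 + (5 + O)² (x(O, V) = -6 + (O + 5)² = -6 + (5 + O)²)
l(B) = -35*B*(12 + B)/3 (l(B) = -7*B*(5/3)*(B + 12) = -7*B*(5*(⅓))*(12 + B) = -7*B*(5/3)*(12 + B) = -7*5*B/3*(12 + B) = -35*B*(12 + B)/3)
x(12, -10)*(-148) + l(2) = (-6 + (5 + 12)²)*(-148) - 35/3*2*(12 + 2) = (-6 + 17²)*(-148) - 35/3*2*14 = (-6 + 289)*(-148) - 980/3 = 283*(-148) - 980/3 = -41884 - 980/3 = -126632/3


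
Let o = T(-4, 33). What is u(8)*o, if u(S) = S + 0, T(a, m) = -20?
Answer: -160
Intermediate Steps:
u(S) = S
o = -20
u(8)*o = 8*(-20) = -160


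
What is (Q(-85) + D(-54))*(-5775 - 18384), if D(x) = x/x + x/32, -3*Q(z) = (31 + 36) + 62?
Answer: 16887141/16 ≈ 1.0554e+6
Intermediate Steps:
Q(z) = -43 (Q(z) = -((31 + 36) + 62)/3 = -(67 + 62)/3 = -1/3*129 = -43)
D(x) = 1 + x/32 (D(x) = 1 + x*(1/32) = 1 + x/32)
(Q(-85) + D(-54))*(-5775 - 18384) = (-43 + (1 + (1/32)*(-54)))*(-5775 - 18384) = (-43 + (1 - 27/16))*(-24159) = (-43 - 11/16)*(-24159) = -699/16*(-24159) = 16887141/16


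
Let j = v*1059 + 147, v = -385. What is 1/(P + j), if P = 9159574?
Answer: 1/8752006 ≈ 1.1426e-7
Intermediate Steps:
j = -407568 (j = -385*1059 + 147 = -407715 + 147 = -407568)
1/(P + j) = 1/(9159574 - 407568) = 1/8752006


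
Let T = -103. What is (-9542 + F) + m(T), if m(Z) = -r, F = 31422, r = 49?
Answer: 21831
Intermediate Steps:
m(Z) = -49 (m(Z) = -1*49 = -49)
(-9542 + F) + m(T) = (-9542 + 31422) - 49 = 21880 - 49 = 21831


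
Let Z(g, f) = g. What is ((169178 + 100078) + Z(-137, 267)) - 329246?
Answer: -60127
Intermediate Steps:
((169178 + 100078) + Z(-137, 267)) - 329246 = ((169178 + 100078) - 137) - 329246 = (269256 - 137) - 329246 = 269119 - 329246 = -60127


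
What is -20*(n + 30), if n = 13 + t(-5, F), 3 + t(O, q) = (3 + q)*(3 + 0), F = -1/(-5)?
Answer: -992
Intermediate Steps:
F = ⅕ (F = -1*(-⅕) = ⅕ ≈ 0.20000)
t(O, q) = 6 + 3*q (t(O, q) = -3 + (3 + q)*(3 + 0) = -3 + (3 + q)*3 = -3 + (9 + 3*q) = 6 + 3*q)
n = 98/5 (n = 13 + (6 + 3*(⅕)) = 13 + (6 + ⅗) = 13 + 33/5 = 98/5 ≈ 19.600)
-20*(n + 30) = -20*(98/5 + 30) = -20*248/5 = -992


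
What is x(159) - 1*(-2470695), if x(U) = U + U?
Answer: 2471013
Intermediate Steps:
x(U) = 2*U
x(159) - 1*(-2470695) = 2*159 - 1*(-2470695) = 318 + 2470695 = 2471013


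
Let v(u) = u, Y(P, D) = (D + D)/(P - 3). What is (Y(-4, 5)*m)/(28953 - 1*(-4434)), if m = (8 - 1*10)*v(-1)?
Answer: -20/233709 ≈ -8.5577e-5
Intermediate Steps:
Y(P, D) = 2*D/(-3 + P) (Y(P, D) = (2*D)/(-3 + P) = 2*D/(-3 + P))
m = 2 (m = (8 - 1*10)*(-1) = (8 - 10)*(-1) = -2*(-1) = 2)
(Y(-4, 5)*m)/(28953 - 1*(-4434)) = ((2*5/(-3 - 4))*2)/(28953 - 1*(-4434)) = ((2*5/(-7))*2)/(28953 + 4434) = ((2*5*(-1/7))*2)/33387 = -10/7*2*(1/33387) = -20/7*1/33387 = -20/233709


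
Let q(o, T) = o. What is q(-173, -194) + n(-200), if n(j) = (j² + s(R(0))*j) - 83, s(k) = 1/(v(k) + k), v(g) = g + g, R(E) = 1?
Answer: 119032/3 ≈ 39677.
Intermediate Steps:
v(g) = 2*g
s(k) = 1/(3*k) (s(k) = 1/(2*k + k) = 1/(3*k))
n(j) = -83 + j² + j/3 (n(j) = (j² + ((⅓)/1)*j) - 83 = (j² + ((⅓)*1)*j) - 83 = (j² + j/3) - 83 = -83 + j² + j/3)
q(-173, -194) + n(-200) = -173 + (-83 + (-200)² + (⅓)*(-200)) = -173 + (-83 + 40000 - 200/3) = -173 + 119551/3 = 119032/3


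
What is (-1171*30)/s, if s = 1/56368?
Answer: -1980207840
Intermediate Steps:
s = 1/56368 ≈ 1.7741e-5
(-1171*30)/s = (-1171*30)/(1/56368) = -35130*56368 = -1980207840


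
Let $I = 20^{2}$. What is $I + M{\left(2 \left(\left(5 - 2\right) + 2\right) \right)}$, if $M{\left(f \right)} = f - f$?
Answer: $400$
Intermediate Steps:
$I = 400$
$M{\left(f \right)} = 0$
$I + M{\left(2 \left(\left(5 - 2\right) + 2\right) \right)} = 400 + 0 = 400$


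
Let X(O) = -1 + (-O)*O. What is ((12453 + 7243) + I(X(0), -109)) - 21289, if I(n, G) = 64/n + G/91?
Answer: -150896/91 ≈ -1658.2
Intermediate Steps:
X(O) = -1 - O²
I(n, G) = 64/n + G/91 (I(n, G) = 64/n + G*(1/91) = 64/n + G/91)
((12453 + 7243) + I(X(0), -109)) - 21289 = ((12453 + 7243) + (64/(-1 - 1*0²) + (1/91)*(-109))) - 21289 = (19696 + (64/(-1 - 1*0) - 109/91)) - 21289 = (19696 + (64/(-1 + 0) - 109/91)) - 21289 = (19696 + (64/(-1) - 109/91)) - 21289 = (19696 + (64*(-1) - 109/91)) - 21289 = (19696 + (-64 - 109/91)) - 21289 = (19696 - 5933/91) - 21289 = 1786403/91 - 21289 = -150896/91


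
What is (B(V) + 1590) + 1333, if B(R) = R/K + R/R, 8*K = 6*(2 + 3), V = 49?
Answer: 44056/15 ≈ 2937.1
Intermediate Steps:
K = 15/4 (K = (6*(2 + 3))/8 = (6*5)/8 = (1/8)*30 = 15/4 ≈ 3.7500)
B(R) = 1 + 4*R/15 (B(R) = R/(15/4) + R/R = R*(4/15) + 1 = 4*R/15 + 1 = 1 + 4*R/15)
(B(V) + 1590) + 1333 = ((1 + (4/15)*49) + 1590) + 1333 = ((1 + 196/15) + 1590) + 1333 = (211/15 + 1590) + 1333 = 24061/15 + 1333 = 44056/15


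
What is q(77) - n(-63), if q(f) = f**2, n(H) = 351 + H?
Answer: 5641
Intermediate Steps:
q(77) - n(-63) = 77**2 - (351 - 63) = 5929 - 1*288 = 5929 - 288 = 5641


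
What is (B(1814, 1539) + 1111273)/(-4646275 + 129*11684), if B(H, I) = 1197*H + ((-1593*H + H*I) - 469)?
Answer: -3184206/3139039 ≈ -1.0144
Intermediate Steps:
B(H, I) = -469 - 396*H + H*I (B(H, I) = 1197*H + (-469 - 1593*H + H*I) = -469 - 396*H + H*I)
(B(1814, 1539) + 1111273)/(-4646275 + 129*11684) = ((-469 - 396*1814 + 1814*1539) + 1111273)/(-4646275 + 129*11684) = ((-469 - 718344 + 2791746) + 1111273)/(-4646275 + 1507236) = (2072933 + 1111273)/(-3139039) = 3184206*(-1/3139039) = -3184206/3139039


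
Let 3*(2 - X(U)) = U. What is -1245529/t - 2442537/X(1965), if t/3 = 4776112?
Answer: 34996677497995/9356403408 ≈ 3740.4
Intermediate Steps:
t = 14328336 (t = 3*4776112 = 14328336)
X(U) = 2 - U/3
-1245529/t - 2442537/X(1965) = -1245529/14328336 - 2442537/(2 - ⅓*1965) = -1245529*1/14328336 - 2442537/(2 - 655) = -1245529/14328336 - 2442537/(-653) = -1245529/14328336 - 2442537*(-1/653) = -1245529/14328336 + 2442537/653 = 34996677497995/9356403408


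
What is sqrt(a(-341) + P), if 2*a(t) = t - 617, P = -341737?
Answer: 42*I*sqrt(194) ≈ 584.99*I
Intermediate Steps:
a(t) = -617/2 + t/2 (a(t) = (t - 617)/2 = (-617 + t)/2 = -617/2 + t/2)
sqrt(a(-341) + P) = sqrt((-617/2 + (1/2)*(-341)) - 341737) = sqrt((-617/2 - 341/2) - 341737) = sqrt(-479 - 341737) = sqrt(-342216) = 42*I*sqrt(194)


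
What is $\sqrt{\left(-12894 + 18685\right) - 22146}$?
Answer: $i \sqrt{16355} \approx 127.89 i$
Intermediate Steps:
$\sqrt{\left(-12894 + 18685\right) - 22146} = \sqrt{5791 - 22146} = \sqrt{-16355} = i \sqrt{16355}$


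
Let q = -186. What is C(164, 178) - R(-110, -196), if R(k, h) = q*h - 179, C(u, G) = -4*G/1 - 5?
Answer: -36994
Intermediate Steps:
C(u, G) = -5 - 4*G (C(u, G) = -4*G - 5 = -5 - 4*G)
R(k, h) = -179 - 186*h (R(k, h) = -186*h - 179 = -179 - 186*h)
C(164, 178) - R(-110, -196) = (-5 - 4*178) - (-179 - 186*(-196)) = (-5 - 712) - (-179 + 36456) = -717 - 1*36277 = -717 - 36277 = -36994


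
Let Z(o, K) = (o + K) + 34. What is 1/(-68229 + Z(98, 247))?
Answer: -1/67850 ≈ -1.4738e-5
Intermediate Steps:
Z(o, K) = 34 + K + o (Z(o, K) = (K + o) + 34 = 34 + K + o)
1/(-68229 + Z(98, 247)) = 1/(-68229 + (34 + 247 + 98)) = 1/(-68229 + 379) = 1/(-67850) = -1/67850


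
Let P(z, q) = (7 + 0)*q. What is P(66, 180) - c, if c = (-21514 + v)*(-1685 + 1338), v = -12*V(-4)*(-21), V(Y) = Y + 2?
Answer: -7638986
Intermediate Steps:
V(Y) = 2 + Y
v = -504 (v = -12*(2 - 4)*(-21) = -12*(-2)*(-21) = 24*(-21) = -504)
P(z, q) = 7*q
c = 7640246 (c = (-21514 - 504)*(-1685 + 1338) = -22018*(-347) = 7640246)
P(66, 180) - c = 7*180 - 1*7640246 = 1260 - 7640246 = -7638986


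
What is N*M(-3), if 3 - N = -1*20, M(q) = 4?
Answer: 92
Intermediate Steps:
N = 23 (N = 3 - (-1)*20 = 3 - 1*(-20) = 3 + 20 = 23)
N*M(-3) = 23*4 = 92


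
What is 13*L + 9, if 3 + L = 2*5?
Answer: 100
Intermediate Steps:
L = 7 (L = -3 + 2*5 = -3 + 10 = 7)
13*L + 9 = 13*7 + 9 = 91 + 9 = 100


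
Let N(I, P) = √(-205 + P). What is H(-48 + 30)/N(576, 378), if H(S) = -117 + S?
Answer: -135*√173/173 ≈ -10.264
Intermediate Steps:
H(-48 + 30)/N(576, 378) = (-117 + (-48 + 30))/(√(-205 + 378)) = (-117 - 18)/(√173) = -135*√173/173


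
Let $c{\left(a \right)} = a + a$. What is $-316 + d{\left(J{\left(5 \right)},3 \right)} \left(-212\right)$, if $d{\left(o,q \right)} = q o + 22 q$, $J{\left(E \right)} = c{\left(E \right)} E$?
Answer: $-46108$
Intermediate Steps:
$c{\left(a \right)} = 2 a$
$J{\left(E \right)} = 2 E^{2}$ ($J{\left(E \right)} = 2 E E = 2 E^{2}$)
$d{\left(o,q \right)} = 22 q + o q$ ($d{\left(o,q \right)} = o q + 22 q = 22 q + o q$)
$-316 + d{\left(J{\left(5 \right)},3 \right)} \left(-212\right) = -316 + 3 \left(22 + 2 \cdot 5^{2}\right) \left(-212\right) = -316 + 3 \left(22 + 2 \cdot 25\right) \left(-212\right) = -316 + 3 \left(22 + 50\right) \left(-212\right) = -316 + 3 \cdot 72 \left(-212\right) = -316 + 216 \left(-212\right) = -316 - 45792 = -46108$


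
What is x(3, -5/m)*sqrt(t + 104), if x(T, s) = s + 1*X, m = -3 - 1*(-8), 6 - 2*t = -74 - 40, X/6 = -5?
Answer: -62*sqrt(41) ≈ -396.99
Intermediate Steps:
X = -30 (X = 6*(-5) = -30)
t = 60 (t = 3 - (-74 - 40)/2 = 3 - 1/2*(-114) = 3 + 57 = 60)
m = 5 (m = -3 + 8 = 5)
x(T, s) = -30 + s (x(T, s) = s + 1*(-30) = s - 30 = -30 + s)
x(3, -5/m)*sqrt(t + 104) = (-30 - 5/5)*sqrt(60 + 104) = (-30 - 5*1/5)*sqrt(164) = (-30 - 1)*(2*sqrt(41)) = -62*sqrt(41)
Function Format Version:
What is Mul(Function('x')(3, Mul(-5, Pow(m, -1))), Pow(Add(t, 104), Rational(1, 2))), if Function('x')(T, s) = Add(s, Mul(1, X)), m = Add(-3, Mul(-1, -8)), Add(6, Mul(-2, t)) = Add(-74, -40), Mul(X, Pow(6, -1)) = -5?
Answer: Mul(-62, Pow(41, Rational(1, 2))) ≈ -396.99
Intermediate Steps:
X = -30 (X = Mul(6, -5) = -30)
t = 60 (t = Add(3, Mul(Rational(-1, 2), Add(-74, -40))) = Add(3, Mul(Rational(-1, 2), -114)) = Add(3, 57) = 60)
m = 5 (m = Add(-3, 8) = 5)
Function('x')(T, s) = Add(-30, s) (Function('x')(T, s) = Add(s, Mul(1, -30)) = Add(s, -30) = Add(-30, s))
Mul(Function('x')(3, Mul(-5, Pow(m, -1))), Pow(Add(t, 104), Rational(1, 2))) = Mul(Add(-30, Mul(-5, Pow(5, -1))), Pow(Add(60, 104), Rational(1, 2))) = Mul(Add(-30, Mul(-5, Rational(1, 5))), Pow(164, Rational(1, 2))) = Mul(Add(-30, -1), Mul(2, Pow(41, Rational(1, 2)))) = Mul(-31, Mul(2, Pow(41, Rational(1, 2)))) = Mul(-62, Pow(41, Rational(1, 2)))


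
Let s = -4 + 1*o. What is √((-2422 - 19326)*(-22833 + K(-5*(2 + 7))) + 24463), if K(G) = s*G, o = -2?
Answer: √490724587 ≈ 22152.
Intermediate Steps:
s = -6 (s = -4 + 1*(-2) = -4 - 2 = -6)
K(G) = -6*G
√((-2422 - 19326)*(-22833 + K(-5*(2 + 7))) + 24463) = √((-2422 - 19326)*(-22833 - (-30)*(2 + 7)) + 24463) = √(-21748*(-22833 - (-30)*9) + 24463) = √(-21748*(-22833 - 6*(-45)) + 24463) = √(-21748*(-22833 + 270) + 24463) = √(-21748*(-22563) + 24463) = √(490700124 + 24463) = √490724587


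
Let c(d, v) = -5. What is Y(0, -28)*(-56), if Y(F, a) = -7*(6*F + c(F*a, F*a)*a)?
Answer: 54880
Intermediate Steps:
Y(F, a) = -42*F + 35*a (Y(F, a) = -7*(6*F - 5*a) = -7*(-5*a + 6*F) = -42*F + 35*a)
Y(0, -28)*(-56) = (-42*0 + 35*(-28))*(-56) = (0 - 980)*(-56) = -980*(-56) = 54880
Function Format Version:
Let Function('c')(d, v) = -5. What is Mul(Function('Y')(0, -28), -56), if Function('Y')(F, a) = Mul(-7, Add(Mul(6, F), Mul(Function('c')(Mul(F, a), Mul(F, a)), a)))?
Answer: 54880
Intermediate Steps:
Function('Y')(F, a) = Add(Mul(-42, F), Mul(35, a)) (Function('Y')(F, a) = Mul(-7, Add(Mul(6, F), Mul(-5, a))) = Mul(-7, Add(Mul(-5, a), Mul(6, F))) = Add(Mul(-42, F), Mul(35, a)))
Mul(Function('Y')(0, -28), -56) = Mul(Add(Mul(-42, 0), Mul(35, -28)), -56) = Mul(Add(0, -980), -56) = Mul(-980, -56) = 54880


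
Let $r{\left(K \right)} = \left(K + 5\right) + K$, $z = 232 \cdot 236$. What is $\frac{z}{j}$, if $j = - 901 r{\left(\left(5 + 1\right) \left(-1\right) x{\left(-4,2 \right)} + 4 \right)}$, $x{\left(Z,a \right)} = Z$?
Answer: $- \frac{54752}{54961} \approx -0.9962$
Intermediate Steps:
$z = 54752$
$r{\left(K \right)} = 5 + 2 K$ ($r{\left(K \right)} = \left(5 + K\right) + K = 5 + 2 K$)
$j = -54961$ ($j = - 901 \left(5 + 2 \left(\left(5 + 1\right) \left(-1\right) \left(-4\right) + 4\right)\right) = - 901 \left(5 + 2 \left(6 \left(-1\right) \left(-4\right) + 4\right)\right) = - 901 \left(5 + 2 \left(\left(-6\right) \left(-4\right) + 4\right)\right) = - 901 \left(5 + 2 \left(24 + 4\right)\right) = - 901 \left(5 + 2 \cdot 28\right) = - 901 \left(5 + 56\right) = \left(-901\right) 61 = -54961$)
$\frac{z}{j} = \frac{54752}{-54961} = 54752 \left(- \frac{1}{54961}\right) = - \frac{54752}{54961}$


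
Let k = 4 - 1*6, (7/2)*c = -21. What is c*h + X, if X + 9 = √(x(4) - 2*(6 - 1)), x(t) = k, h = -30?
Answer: 171 + 2*I*√3 ≈ 171.0 + 3.4641*I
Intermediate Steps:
c = -6 (c = (2/7)*(-21) = -6)
k = -2 (k = 4 - 6 = -2)
x(t) = -2
X = -9 + 2*I*√3 (X = -9 + √(-2 - 2*(6 - 1)) = -9 + √(-2 - 2*5) = -9 + √(-2 - 10) = -9 + √(-12) = -9 + 2*I*√3 ≈ -9.0 + 3.4641*I)
c*h + X = -6*(-30) + (-9 + 2*I*√3) = 180 + (-9 + 2*I*√3) = 171 + 2*I*√3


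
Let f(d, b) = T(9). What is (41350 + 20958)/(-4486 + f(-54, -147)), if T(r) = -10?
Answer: -15577/1124 ≈ -13.859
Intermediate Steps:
f(d, b) = -10
(41350 + 20958)/(-4486 + f(-54, -147)) = (41350 + 20958)/(-4486 - 10) = 62308/(-4496) = 62308*(-1/4496) = -15577/1124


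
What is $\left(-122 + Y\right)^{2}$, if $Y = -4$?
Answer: $15876$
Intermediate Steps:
$\left(-122 + Y\right)^{2} = \left(-122 - 4\right)^{2} = \left(-126\right)^{2} = 15876$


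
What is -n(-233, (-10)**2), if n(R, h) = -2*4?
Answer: 8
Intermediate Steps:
n(R, h) = -8
-n(-233, (-10)**2) = -1*(-8) = 8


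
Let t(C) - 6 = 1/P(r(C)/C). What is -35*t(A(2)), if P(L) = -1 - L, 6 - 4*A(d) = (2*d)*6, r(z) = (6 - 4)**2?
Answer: 105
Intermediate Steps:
r(z) = 4 (r(z) = 2**2 = 4)
A(d) = 3/2 - 3*d (A(d) = 3/2 - 2*d*6/4 = 3/2 - 3*d)
t(C) = 6 + 1/(-1 - 4/C)
-35*t(A(2)) = -35*(24 + 5*(3/2 - 3*2))/(4 + (3/2 - 3*2)) = -35*(24 + 5*(3/2 - 6))/(4 + (3/2 - 6)) = -35*(24 + 5*(-9/2))/(4 - 9/2) = -35*(24 - 45/2)/(-1/2) = -(-70)*3/2 = -35*(-3) = 105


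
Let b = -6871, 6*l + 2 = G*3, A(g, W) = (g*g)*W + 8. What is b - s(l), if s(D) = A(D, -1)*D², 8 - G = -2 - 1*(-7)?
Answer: -8916527/1296 ≈ -6880.0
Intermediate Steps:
G = 3 (G = 8 - (-2 - 1*(-7)) = 8 - (-2 + 7) = 8 - 1*5 = 8 - 5 = 3)
A(g, W) = 8 + W*g² (A(g, W) = g²*W + 8 = W*g² + 8 = 8 + W*g²)
l = 7/6 (l = -⅓ + (3*3)/6 = -⅓ + (⅙)*9 = -⅓ + 3/2 = 7/6 ≈ 1.1667)
s(D) = D²*(8 - D²) (s(D) = (8 - D²)*D² = D²*(8 - D²))
b - s(l) = -6871 - (7/6)²*(8 - (7/6)²) = -6871 - 49*(8 - 1*49/36)/36 = -6871 - 49*(8 - 49/36)/36 = -6871 - 49*239/(36*36) = -6871 - 1*11711/1296 = -6871 - 11711/1296 = -8916527/1296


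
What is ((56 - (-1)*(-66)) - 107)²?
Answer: 13689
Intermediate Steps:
((56 - (-1)*(-66)) - 107)² = ((56 - 1*66) - 107)² = ((56 - 66) - 107)² = (-10 - 107)² = (-117)² = 13689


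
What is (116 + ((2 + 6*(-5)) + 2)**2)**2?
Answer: 627264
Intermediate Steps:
(116 + ((2 + 6*(-5)) + 2)**2)**2 = (116 + ((2 - 30) + 2)**2)**2 = (116 + (-28 + 2)**2)**2 = (116 + (-26)**2)**2 = (116 + 676)**2 = 792**2 = 627264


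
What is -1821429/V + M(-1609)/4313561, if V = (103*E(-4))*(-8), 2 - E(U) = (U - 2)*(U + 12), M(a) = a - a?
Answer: 1821429/41200 ≈ 44.209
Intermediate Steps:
M(a) = 0
E(U) = 2 - (-2 + U)*(12 + U) (E(U) = 2 - (U - 2)*(U + 12) = 2 - (-2 + U)*(12 + U))
V = -41200 (V = (103*(26 - 1*(-4)**2 - 10*(-4)))*(-8) = (103*(26 - 1*16 + 40))*(-8) = (103*(26 - 16 + 40))*(-8) = (103*50)*(-8) = 5150*(-8) = -41200)
-1821429/V + M(-1609)/4313561 = -1821429/(-41200) + 0/4313561 = -1821429*(-1/41200) + 0*(1/4313561) = 1821429/41200 + 0 = 1821429/41200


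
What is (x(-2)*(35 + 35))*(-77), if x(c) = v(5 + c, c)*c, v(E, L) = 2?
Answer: 21560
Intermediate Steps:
x(c) = 2*c
(x(-2)*(35 + 35))*(-77) = ((2*(-2))*(35 + 35))*(-77) = -4*70*(-77) = -280*(-77) = 21560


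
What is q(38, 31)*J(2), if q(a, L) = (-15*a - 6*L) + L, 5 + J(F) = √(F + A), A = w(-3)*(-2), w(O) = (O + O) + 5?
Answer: 2175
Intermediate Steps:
w(O) = 5 + 2*O (w(O) = 2*O + 5 = 5 + 2*O)
A = 2 (A = (5 + 2*(-3))*(-2) = (5 - 6)*(-2) = -1*(-2) = 2)
J(F) = -5 + √(2 + F) (J(F) = -5 + √(F + 2) = -5 + √(2 + F))
q(a, L) = -15*a - 5*L
q(38, 31)*J(2) = (-15*38 - 5*31)*(-5 + √(2 + 2)) = (-570 - 155)*(-5 + √4) = -725*(-5 + 2) = -725*(-3) = 2175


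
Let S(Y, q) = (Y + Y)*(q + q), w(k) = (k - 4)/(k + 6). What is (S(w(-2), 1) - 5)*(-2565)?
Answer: 28215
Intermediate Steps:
w(k) = (-4 + k)/(6 + k)
S(Y, q) = 4*Y*q (S(Y, q) = (2*Y)*(2*q) = 4*Y*q)
(S(w(-2), 1) - 5)*(-2565) = (4*((-4 - 2)/(6 - 2))*1 - 5)*(-2565) = (4*(-6/4)*1 - 5)*(-2565) = (4*((¼)*(-6))*1 - 5)*(-2565) = (4*(-3/2)*1 - 5)*(-2565) = (-6 - 5)*(-2565) = -11*(-2565) = 28215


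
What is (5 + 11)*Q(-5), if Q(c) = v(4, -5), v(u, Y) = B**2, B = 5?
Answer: 400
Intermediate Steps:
v(u, Y) = 25 (v(u, Y) = 5**2 = 25)
Q(c) = 25
(5 + 11)*Q(-5) = (5 + 11)*25 = 16*25 = 400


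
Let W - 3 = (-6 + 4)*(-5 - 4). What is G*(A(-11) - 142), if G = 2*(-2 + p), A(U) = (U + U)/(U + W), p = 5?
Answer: -4326/5 ≈ -865.20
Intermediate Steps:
W = 21 (W = 3 + (-6 + 4)*(-5 - 4) = 3 - 2*(-9) = 3 + 18 = 21)
A(U) = 2*U/(21 + U) (A(U) = (U + U)/(U + 21) = (2*U)/(21 + U) = 2*U/(21 + U))
G = 6 (G = 2*(-2 + 5) = 2*3 = 6)
G*(A(-11) - 142) = 6*(2*(-11)/(21 - 11) - 142) = 6*(2*(-11)/10 - 142) = 6*(2*(-11)*(1/10) - 142) = 6*(-11/5 - 142) = 6*(-721/5) = -4326/5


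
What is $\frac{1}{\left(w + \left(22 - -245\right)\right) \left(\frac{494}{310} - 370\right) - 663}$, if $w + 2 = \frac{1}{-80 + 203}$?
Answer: $- \frac{19065}{1873969483} \approx -1.0174 \cdot 10^{-5}$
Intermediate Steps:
$w = - \frac{245}{123}$ ($w = -2 + \frac{1}{-80 + 203} = -2 + \frac{1}{123} = - \frac{245}{123} \approx -1.9919$)
$\frac{1}{\left(w + \left(22 - -245\right)\right) \left(\frac{494}{310} - 370\right) - 663} = \frac{1}{\left(- \frac{245}{123} + \left(22 - -245\right)\right) \left(\frac{494}{310} - 370\right) - 663} = \frac{1}{\left(- \frac{245}{123} + \left(22 + 245\right)\right) \left(494 \cdot \frac{1}{310} - 370\right) - 663} = \frac{1}{\left(- \frac{245}{123} + 267\right) \left(\frac{247}{155} - 370\right) - 663} = \frac{1}{\frac{32596}{123} \left(- \frac{57103}{155}\right) - 663} = \frac{1}{- \frac{1861329388}{19065} - 663} = \frac{1}{- \frac{1873969483}{19065}} = - \frac{19065}{1873969483}$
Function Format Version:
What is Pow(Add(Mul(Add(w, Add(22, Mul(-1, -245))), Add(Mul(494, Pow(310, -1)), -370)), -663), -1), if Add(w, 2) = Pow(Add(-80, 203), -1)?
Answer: Rational(-19065, 1873969483) ≈ -1.0174e-5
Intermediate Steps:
w = Rational(-245, 123) (w = Add(-2, Pow(Add(-80, 203), -1)) = Add(-2, Pow(123, -1)) = Add(-2, Rational(1, 123)) = Rational(-245, 123) ≈ -1.9919)
Pow(Add(Mul(Add(w, Add(22, Mul(-1, -245))), Add(Mul(494, Pow(310, -1)), -370)), -663), -1) = Pow(Add(Mul(Add(Rational(-245, 123), Add(22, Mul(-1, -245))), Add(Mul(494, Pow(310, -1)), -370)), -663), -1) = Pow(Add(Mul(Add(Rational(-245, 123), Add(22, 245)), Add(Mul(494, Rational(1, 310)), -370)), -663), -1) = Pow(Add(Mul(Add(Rational(-245, 123), 267), Add(Rational(247, 155), -370)), -663), -1) = Pow(Add(Mul(Rational(32596, 123), Rational(-57103, 155)), -663), -1) = Pow(Add(Rational(-1861329388, 19065), -663), -1) = Pow(Rational(-1873969483, 19065), -1) = Rational(-19065, 1873969483)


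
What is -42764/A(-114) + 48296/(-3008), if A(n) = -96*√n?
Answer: -6037/376 - 10691*I*√114/2736 ≈ -16.056 - 41.721*I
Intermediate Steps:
-42764/A(-114) + 48296/(-3008) = -42764*I*√114/10944 + 48296/(-3008) = -42764*I*√114/10944 + 48296*(-1/3008) = -42764*I*√114/10944 - 6037/376 = -10691*I*√114/2736 - 6037/376 = -6037/376 - 10691*I*√114/2736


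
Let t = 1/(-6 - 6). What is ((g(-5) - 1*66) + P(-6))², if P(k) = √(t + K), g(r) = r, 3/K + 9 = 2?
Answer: (2982 - I*√903)²/1764 ≈ 5040.5 - 101.6*I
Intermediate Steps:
K = -3/7 (K = 3/(-9 + 2) = 3/(-7) = 3*(-⅐) = -3/7 ≈ -0.42857)
t = -1/12 (t = 1/(-12) = -1/12 ≈ -0.083333)
P(k) = I*√903/42 (P(k) = √(-1/12 - 3/7) = √(-43/84) = I*√903/42)
((g(-5) - 1*66) + P(-6))² = ((-5 - 1*66) + I*√903/42)² = ((-5 - 66) + I*√903/42)² = (-71 + I*√903/42)²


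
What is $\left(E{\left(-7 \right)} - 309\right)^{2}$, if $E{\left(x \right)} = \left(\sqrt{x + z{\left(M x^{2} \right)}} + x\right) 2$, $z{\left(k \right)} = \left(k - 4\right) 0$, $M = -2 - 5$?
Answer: $104301 - 1292 i \sqrt{7} \approx 1.043 \cdot 10^{5} - 3418.3 i$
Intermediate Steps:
$M = -7$
$z{\left(k \right)} = 0$ ($z{\left(k \right)} = \left(-4 + k\right) 0 = 0$)
$E{\left(x \right)} = 2 x + 2 \sqrt{x}$ ($E{\left(x \right)} = \left(\sqrt{x + 0} + x\right) 2 = \left(\sqrt{x} + x\right) 2 = \left(x + \sqrt{x}\right) 2 = 2 x + 2 \sqrt{x}$)
$\left(E{\left(-7 \right)} - 309\right)^{2} = \left(\left(2 \left(-7\right) + 2 \sqrt{-7}\right) - 309\right)^{2} = \left(\left(-14 + 2 i \sqrt{7}\right) - 309\right)^{2} = \left(-323 + 2 i \sqrt{7}\right)^{2}$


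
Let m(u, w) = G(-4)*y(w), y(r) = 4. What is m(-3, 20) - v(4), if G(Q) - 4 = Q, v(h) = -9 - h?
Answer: 13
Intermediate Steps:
G(Q) = 4 + Q
m(u, w) = 0 (m(u, w) = (4 - 4)*4 = 0*4 = 0)
m(-3, 20) - v(4) = 0 - (-9 - 1*4) = 0 - (-9 - 4) = 0 - 1*(-13) = 0 + 13 = 13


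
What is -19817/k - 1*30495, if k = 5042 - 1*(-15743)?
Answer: -633858392/20785 ≈ -30496.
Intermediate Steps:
k = 20785 (k = 5042 + 15743 = 20785)
-19817/k - 1*30495 = -19817/20785 - 1*30495 = -19817*1/20785 - 30495 = -19817/20785 - 30495 = -633858392/20785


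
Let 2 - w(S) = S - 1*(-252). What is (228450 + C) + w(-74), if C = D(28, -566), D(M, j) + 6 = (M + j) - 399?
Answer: 227331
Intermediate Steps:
w(S) = -250 - S (w(S) = 2 - (S - 1*(-252)) = 2 - (S + 252) = 2 - (252 + S) = 2 + (-252 - S) = -250 - S)
D(M, j) = -405 + M + j (D(M, j) = -6 + ((M + j) - 399) = -6 + (-399 + M + j) = -405 + M + j)
C = -943 (C = -405 + 28 - 566 = -943)
(228450 + C) + w(-74) = (228450 - 943) + (-250 - 1*(-74)) = 227507 + (-250 + 74) = 227507 - 176 = 227331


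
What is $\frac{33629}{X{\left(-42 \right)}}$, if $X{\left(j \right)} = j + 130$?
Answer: $\frac{33629}{88} \approx 382.15$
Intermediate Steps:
$X{\left(j \right)} = 130 + j$
$\frac{33629}{X{\left(-42 \right)}} = \frac{33629}{130 - 42} = \frac{33629}{88}$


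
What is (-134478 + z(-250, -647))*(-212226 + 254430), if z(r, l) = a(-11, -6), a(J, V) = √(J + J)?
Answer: -5675509512 + 42204*I*√22 ≈ -5.6755e+9 + 1.9795e+5*I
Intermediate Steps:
a(J, V) = √2*√J (a(J, V) = √(2*J) = √2*√J)
z(r, l) = I*√22 (z(r, l) = √2*√(-11) = √2*(I*√11) = I*√22)
(-134478 + z(-250, -647))*(-212226 + 254430) = (-134478 + I*√22)*(-212226 + 254430) = (-134478 + I*√22)*42204 = -5675509512 + 42204*I*√22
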